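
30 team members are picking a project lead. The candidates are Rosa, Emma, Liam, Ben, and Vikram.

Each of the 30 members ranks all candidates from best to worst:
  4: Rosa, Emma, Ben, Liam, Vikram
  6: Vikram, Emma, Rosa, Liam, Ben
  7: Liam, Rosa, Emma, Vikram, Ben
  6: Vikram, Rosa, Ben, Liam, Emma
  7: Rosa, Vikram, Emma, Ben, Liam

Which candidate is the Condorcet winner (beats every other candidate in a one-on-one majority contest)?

Rosa vs Emma: 24–6
Rosa vs Liam: 23–7
Rosa vs Ben: 30–0
Rosa vs Vikram: 18–12
Rosa beats every other candidate.

Rosa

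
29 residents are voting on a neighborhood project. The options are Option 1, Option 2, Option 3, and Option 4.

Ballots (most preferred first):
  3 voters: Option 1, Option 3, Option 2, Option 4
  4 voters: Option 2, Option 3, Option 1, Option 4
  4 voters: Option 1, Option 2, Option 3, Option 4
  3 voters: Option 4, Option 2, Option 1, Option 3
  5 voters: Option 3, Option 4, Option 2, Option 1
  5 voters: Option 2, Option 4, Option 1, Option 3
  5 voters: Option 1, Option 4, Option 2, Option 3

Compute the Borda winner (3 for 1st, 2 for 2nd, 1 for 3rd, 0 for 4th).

Option 2

Option 1: 3×3 + 4×1 + 4×3 + 3×1 + 5×0 + 5×1 + 5×3 = 48
Option 2: 3×1 + 4×3 + 4×2 + 3×2 + 5×1 + 5×3 + 5×1 = 54
Option 3: 3×2 + 4×2 + 4×1 + 3×0 + 5×3 + 5×0 + 5×0 = 33
Option 4: 3×0 + 4×0 + 4×0 + 3×3 + 5×2 + 5×2 + 5×2 = 39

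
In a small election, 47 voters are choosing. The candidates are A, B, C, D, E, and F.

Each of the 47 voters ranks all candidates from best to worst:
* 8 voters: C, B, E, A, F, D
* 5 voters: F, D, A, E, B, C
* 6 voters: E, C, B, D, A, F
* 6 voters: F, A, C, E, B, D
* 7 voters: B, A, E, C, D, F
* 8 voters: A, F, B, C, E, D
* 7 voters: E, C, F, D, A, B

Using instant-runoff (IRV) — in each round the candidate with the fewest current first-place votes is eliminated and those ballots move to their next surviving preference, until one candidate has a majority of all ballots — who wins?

Round 1: A 8, B 7, C 8, D 0, E 13, F 11. D eliminated.
Round 2: A 8, B 7, C 8, E 13, F 11. B eliminated.
Round 3: A 15, C 8, E 13, F 11. C eliminated.
Round 4: A 15, E 21, F 11. F eliminated.
Round 5: A 26, E 21. A has a majority (≥24).

A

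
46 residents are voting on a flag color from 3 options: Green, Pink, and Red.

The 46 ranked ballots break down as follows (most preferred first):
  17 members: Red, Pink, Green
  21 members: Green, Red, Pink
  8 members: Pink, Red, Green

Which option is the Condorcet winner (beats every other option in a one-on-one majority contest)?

Red vs Green: 25–21
Red vs Pink: 38–8
Red beats every other option.

Red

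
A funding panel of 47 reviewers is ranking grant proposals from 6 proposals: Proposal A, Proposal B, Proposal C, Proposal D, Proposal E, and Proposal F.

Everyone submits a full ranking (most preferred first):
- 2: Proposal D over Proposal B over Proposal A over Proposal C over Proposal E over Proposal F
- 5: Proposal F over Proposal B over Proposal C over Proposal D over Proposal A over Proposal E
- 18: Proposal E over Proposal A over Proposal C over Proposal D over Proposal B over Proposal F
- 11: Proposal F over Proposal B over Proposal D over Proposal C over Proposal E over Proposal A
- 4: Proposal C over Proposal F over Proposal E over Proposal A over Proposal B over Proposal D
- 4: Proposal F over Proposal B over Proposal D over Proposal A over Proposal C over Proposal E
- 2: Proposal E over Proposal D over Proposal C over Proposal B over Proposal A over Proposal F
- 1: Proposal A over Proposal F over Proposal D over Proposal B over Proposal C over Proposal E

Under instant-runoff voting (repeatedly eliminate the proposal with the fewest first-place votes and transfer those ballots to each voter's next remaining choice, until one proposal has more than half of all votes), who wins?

Proposal F

Round 1: Proposal A 1, Proposal B 0, Proposal C 4, Proposal D 2, Proposal E 20, Proposal F 20. Proposal B eliminated.
Round 2: Proposal A 1, Proposal C 4, Proposal D 2, Proposal E 20, Proposal F 20. Proposal A eliminated.
Round 3: Proposal C 4, Proposal D 2, Proposal E 20, Proposal F 21. Proposal D eliminated.
Round 4: Proposal C 6, Proposal E 20, Proposal F 21. Proposal C eliminated.
Round 5: Proposal E 22, Proposal F 25. Proposal F has a majority (≥24).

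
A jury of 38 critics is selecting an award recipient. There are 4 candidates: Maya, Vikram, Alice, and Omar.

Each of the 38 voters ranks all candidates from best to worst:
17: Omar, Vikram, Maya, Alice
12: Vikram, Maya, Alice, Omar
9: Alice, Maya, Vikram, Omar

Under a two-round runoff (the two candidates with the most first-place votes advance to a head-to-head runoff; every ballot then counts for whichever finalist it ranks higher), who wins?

Round 1 first-place votes: Maya 0, Vikram 12, Alice 9, Omar 17. Omar and Vikram advance.
Runoff: Omar is ranked above Vikram on 17 ballots, Vikram above Omar on 21.

Vikram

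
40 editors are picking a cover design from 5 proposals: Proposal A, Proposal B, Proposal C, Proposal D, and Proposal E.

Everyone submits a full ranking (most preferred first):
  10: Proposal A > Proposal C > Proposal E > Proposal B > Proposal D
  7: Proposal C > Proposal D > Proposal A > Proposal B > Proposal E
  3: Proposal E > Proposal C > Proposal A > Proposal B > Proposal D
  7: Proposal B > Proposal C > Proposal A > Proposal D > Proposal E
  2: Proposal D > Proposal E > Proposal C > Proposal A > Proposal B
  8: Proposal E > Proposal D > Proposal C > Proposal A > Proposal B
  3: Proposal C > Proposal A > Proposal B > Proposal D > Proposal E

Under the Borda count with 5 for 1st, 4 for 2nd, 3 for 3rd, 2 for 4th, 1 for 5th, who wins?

Proposal C

Proposal A: 10×5 + 7×3 + 3×3 + 7×3 + 2×2 + 8×2 + 3×4 = 133
Proposal B: 10×2 + 7×2 + 3×2 + 7×5 + 2×1 + 8×1 + 3×3 = 94
Proposal C: 10×4 + 7×5 + 3×4 + 7×4 + 2×3 + 8×3 + 3×5 = 160
Proposal D: 10×1 + 7×4 + 3×1 + 7×2 + 2×5 + 8×4 + 3×2 = 103
Proposal E: 10×3 + 7×1 + 3×5 + 7×1 + 2×4 + 8×5 + 3×1 = 110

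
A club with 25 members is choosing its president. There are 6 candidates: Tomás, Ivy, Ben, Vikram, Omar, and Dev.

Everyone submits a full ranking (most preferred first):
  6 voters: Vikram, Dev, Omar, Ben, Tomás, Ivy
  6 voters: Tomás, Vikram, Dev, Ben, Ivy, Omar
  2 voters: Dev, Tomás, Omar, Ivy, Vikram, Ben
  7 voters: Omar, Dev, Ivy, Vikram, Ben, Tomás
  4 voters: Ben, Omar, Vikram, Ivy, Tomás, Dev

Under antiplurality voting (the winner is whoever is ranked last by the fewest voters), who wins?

Vikram

Last-place votes: Tomás 7, Ivy 6, Ben 2, Vikram 0, Omar 6, Dev 4.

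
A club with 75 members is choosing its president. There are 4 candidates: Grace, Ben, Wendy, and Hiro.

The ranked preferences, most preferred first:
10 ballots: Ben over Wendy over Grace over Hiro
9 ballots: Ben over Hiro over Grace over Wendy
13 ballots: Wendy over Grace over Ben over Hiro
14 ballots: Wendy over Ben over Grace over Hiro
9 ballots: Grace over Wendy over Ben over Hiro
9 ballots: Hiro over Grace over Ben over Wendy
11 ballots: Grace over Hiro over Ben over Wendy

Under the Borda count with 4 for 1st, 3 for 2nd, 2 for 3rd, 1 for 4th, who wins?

Grace

Grace: 10×2 + 9×2 + 13×3 + 14×2 + 9×4 + 9×3 + 11×4 = 212
Ben: 10×4 + 9×4 + 13×2 + 14×3 + 9×2 + 9×2 + 11×2 = 202
Wendy: 10×3 + 9×1 + 13×4 + 14×4 + 9×3 + 9×1 + 11×1 = 194
Hiro: 10×1 + 9×3 + 13×1 + 14×1 + 9×1 + 9×4 + 11×3 = 142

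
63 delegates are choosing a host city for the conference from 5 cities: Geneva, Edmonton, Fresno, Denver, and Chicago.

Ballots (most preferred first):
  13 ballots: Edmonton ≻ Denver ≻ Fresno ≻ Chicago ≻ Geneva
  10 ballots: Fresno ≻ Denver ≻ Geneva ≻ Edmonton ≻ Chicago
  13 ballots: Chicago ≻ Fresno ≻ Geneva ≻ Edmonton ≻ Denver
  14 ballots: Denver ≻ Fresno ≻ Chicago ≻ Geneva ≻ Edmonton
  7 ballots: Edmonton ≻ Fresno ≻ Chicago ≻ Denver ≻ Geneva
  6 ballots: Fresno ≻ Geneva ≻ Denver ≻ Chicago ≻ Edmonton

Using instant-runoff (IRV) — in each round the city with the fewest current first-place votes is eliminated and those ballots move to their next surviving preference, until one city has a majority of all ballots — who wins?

Round 1: Geneva 0, Edmonton 20, Fresno 16, Denver 14, Chicago 13. Geneva eliminated.
Round 2: Edmonton 20, Fresno 16, Denver 14, Chicago 13. Chicago eliminated.
Round 3: Edmonton 20, Fresno 29, Denver 14. Denver eliminated.
Round 4: Edmonton 20, Fresno 43. Fresno has a majority (≥32).

Fresno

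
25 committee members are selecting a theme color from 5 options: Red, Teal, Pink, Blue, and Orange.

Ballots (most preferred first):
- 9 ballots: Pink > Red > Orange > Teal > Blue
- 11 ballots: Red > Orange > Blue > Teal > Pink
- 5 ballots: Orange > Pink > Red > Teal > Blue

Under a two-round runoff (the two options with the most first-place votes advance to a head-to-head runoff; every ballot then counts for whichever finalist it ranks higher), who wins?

Pink

Round 1 first-place votes: Red 11, Teal 0, Pink 9, Blue 0, Orange 5. Red and Pink advance.
Runoff: Red is ranked above Pink on 11 ballots, Pink above Red on 14.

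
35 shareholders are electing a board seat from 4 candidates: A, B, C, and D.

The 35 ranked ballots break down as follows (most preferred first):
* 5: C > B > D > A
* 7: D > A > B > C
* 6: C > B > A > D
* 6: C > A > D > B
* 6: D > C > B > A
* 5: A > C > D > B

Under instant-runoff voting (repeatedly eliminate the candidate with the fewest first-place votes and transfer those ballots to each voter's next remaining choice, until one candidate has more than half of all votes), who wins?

C

Round 1: A 5, B 0, C 17, D 13. B eliminated.
Round 2: A 5, C 17, D 13. A eliminated.
Round 3: C 22, D 13. C has a majority (≥18).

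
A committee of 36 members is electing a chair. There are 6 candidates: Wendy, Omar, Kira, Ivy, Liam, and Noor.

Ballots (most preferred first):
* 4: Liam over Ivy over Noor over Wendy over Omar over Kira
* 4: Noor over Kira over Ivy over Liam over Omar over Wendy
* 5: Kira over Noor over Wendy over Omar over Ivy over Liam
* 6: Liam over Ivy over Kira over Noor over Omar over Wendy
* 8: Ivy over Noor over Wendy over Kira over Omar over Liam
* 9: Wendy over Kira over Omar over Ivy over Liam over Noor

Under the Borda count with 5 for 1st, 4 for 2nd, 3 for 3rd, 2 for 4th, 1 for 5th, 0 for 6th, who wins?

Wendy: 4×2 + 4×0 + 5×3 + 6×0 + 8×3 + 9×5 = 92
Omar: 4×1 + 4×1 + 5×2 + 6×1 + 8×1 + 9×3 = 59
Kira: 4×0 + 4×4 + 5×5 + 6×3 + 8×2 + 9×4 = 111
Ivy: 4×4 + 4×3 + 5×1 + 6×4 + 8×5 + 9×2 = 115
Liam: 4×5 + 4×2 + 5×0 + 6×5 + 8×0 + 9×1 = 67
Noor: 4×3 + 4×5 + 5×4 + 6×2 + 8×4 + 9×0 = 96

Ivy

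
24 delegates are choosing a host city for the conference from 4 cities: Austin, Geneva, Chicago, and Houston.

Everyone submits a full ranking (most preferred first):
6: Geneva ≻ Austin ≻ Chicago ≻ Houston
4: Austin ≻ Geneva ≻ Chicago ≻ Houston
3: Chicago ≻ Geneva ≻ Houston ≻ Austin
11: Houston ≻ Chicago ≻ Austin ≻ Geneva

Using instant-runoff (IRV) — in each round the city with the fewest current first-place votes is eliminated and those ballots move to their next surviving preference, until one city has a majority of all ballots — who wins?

Round 1: Austin 4, Geneva 6, Chicago 3, Houston 11. Chicago eliminated.
Round 2: Austin 4, Geneva 9, Houston 11. Austin eliminated.
Round 3: Geneva 13, Houston 11. Geneva has a majority (≥13).

Geneva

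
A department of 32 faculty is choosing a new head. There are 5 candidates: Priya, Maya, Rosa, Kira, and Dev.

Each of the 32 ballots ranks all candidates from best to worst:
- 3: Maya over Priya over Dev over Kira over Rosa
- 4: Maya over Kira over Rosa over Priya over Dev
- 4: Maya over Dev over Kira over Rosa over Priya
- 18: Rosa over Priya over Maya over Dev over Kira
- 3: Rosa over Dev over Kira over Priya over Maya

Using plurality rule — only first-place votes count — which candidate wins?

First-place votes: Priya 0, Maya 11, Rosa 21, Kira 0, Dev 0.

Rosa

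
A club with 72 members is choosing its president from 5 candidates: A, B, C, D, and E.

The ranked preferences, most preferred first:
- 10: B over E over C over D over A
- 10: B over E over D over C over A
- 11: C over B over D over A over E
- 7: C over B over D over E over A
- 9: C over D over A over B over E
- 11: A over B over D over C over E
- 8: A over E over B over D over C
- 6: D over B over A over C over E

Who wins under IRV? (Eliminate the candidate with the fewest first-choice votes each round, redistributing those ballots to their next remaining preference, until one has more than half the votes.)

Round 1: A 19, B 20, C 27, D 6, E 0. E eliminated.
Round 2: A 19, B 20, C 27, D 6. D eliminated.
Round 3: A 19, B 26, C 27. A eliminated.
Round 4: B 45, C 27. B has a majority (≥37).

B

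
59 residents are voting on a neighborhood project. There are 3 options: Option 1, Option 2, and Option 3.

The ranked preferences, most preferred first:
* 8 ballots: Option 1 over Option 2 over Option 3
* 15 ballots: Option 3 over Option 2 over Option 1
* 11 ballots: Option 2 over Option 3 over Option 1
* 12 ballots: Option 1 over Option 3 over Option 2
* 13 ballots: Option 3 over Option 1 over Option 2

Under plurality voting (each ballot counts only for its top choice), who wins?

First-place votes: Option 1 20, Option 2 11, Option 3 28.

Option 3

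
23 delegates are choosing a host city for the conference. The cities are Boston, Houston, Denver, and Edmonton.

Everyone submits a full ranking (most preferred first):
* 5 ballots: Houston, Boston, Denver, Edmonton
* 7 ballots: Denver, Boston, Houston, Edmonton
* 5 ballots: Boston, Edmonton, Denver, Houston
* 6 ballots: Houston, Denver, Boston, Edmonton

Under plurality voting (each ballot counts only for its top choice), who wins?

First-place votes: Boston 5, Houston 11, Denver 7, Edmonton 0.

Houston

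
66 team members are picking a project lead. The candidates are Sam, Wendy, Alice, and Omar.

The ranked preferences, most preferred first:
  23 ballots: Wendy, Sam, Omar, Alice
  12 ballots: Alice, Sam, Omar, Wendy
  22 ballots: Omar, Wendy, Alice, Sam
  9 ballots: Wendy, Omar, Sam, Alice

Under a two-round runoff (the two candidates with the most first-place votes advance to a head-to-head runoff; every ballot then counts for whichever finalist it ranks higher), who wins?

Round 1 first-place votes: Sam 0, Wendy 32, Alice 12, Omar 22. Wendy and Omar advance.
Runoff: Wendy is ranked above Omar on 32 ballots, Omar above Wendy on 34.

Omar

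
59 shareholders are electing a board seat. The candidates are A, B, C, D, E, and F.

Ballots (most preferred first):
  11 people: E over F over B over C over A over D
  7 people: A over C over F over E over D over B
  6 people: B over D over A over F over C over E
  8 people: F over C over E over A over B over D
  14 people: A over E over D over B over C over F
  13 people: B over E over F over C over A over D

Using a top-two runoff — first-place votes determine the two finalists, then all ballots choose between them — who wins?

B

Round 1 first-place votes: A 21, B 19, C 0, D 0, E 11, F 8. A and B advance.
Runoff: A is ranked above B on 29 ballots, B above A on 30.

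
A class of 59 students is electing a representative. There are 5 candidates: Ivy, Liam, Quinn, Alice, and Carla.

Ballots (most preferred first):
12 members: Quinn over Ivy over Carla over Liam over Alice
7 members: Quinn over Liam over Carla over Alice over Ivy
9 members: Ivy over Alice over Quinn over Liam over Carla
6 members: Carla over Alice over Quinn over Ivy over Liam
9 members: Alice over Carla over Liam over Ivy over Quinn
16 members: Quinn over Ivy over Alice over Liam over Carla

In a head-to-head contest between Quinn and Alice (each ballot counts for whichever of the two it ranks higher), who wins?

Quinn

Quinn is ranked above Alice on 35 ballots; Alice above Quinn on 24.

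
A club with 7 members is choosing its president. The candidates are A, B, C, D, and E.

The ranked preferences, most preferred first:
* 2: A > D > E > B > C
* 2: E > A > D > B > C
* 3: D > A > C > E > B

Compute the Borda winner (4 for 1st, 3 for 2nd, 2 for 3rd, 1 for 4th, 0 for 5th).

A

A: 2×4 + 2×3 + 3×3 = 23
B: 2×1 + 2×1 + 3×0 = 4
C: 2×0 + 2×0 + 3×2 = 6
D: 2×3 + 2×2 + 3×4 = 22
E: 2×2 + 2×4 + 3×1 = 15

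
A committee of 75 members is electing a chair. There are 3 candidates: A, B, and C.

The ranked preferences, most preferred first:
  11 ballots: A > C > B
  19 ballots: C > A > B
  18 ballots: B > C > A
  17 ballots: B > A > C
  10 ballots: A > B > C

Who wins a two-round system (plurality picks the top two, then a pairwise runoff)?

Round 1 first-place votes: A 21, B 35, C 19. B and A advance.
Runoff: B is ranked above A on 35 ballots, A above B on 40.

A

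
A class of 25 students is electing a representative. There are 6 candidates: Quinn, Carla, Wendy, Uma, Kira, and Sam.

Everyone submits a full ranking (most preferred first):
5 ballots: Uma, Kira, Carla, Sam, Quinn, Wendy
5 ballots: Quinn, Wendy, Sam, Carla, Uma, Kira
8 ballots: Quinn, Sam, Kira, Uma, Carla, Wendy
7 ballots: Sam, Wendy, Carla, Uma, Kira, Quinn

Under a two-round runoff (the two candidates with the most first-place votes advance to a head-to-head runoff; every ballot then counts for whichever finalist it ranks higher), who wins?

Round 1 first-place votes: Quinn 13, Carla 0, Wendy 0, Uma 5, Kira 0, Sam 7. Quinn and Sam advance.
Runoff: Quinn is ranked above Sam on 13 ballots, Sam above Quinn on 12.

Quinn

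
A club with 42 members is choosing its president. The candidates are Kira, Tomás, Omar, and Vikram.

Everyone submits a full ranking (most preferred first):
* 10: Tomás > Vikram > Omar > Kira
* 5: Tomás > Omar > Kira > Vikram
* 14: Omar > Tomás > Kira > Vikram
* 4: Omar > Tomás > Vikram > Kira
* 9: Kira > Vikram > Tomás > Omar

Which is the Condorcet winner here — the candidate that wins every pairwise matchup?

Tomás

Tomás vs Kira: 33–9
Tomás vs Omar: 24–18
Tomás vs Vikram: 33–9
Tomás beats every other candidate.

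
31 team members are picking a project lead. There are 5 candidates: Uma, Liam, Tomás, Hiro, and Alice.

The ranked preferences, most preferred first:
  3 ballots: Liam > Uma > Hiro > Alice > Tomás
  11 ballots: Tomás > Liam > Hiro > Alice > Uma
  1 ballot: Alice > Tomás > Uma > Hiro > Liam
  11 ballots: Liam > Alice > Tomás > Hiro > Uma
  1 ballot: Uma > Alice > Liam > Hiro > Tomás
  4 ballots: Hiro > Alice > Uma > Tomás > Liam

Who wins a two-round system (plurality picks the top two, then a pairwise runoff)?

Tomás

Round 1 first-place votes: Uma 1, Liam 14, Tomás 11, Hiro 4, Alice 1. Liam and Tomás advance.
Runoff: Liam is ranked above Tomás on 15 ballots, Tomás above Liam on 16.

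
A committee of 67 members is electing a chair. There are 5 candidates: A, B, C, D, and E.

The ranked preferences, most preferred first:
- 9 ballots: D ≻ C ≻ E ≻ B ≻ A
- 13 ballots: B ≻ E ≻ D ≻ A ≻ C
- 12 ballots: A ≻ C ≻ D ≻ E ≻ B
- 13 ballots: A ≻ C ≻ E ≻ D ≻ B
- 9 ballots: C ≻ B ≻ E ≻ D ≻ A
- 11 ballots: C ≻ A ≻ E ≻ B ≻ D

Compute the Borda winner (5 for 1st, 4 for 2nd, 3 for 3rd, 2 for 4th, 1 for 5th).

A: 9×1 + 13×2 + 12×5 + 13×5 + 9×1 + 11×4 = 213
B: 9×2 + 13×5 + 12×1 + 13×1 + 9×4 + 11×2 = 166
C: 9×4 + 13×1 + 12×4 + 13×4 + 9×5 + 11×5 = 249
D: 9×5 + 13×3 + 12×3 + 13×2 + 9×2 + 11×1 = 175
E: 9×3 + 13×4 + 12×2 + 13×3 + 9×3 + 11×3 = 202

C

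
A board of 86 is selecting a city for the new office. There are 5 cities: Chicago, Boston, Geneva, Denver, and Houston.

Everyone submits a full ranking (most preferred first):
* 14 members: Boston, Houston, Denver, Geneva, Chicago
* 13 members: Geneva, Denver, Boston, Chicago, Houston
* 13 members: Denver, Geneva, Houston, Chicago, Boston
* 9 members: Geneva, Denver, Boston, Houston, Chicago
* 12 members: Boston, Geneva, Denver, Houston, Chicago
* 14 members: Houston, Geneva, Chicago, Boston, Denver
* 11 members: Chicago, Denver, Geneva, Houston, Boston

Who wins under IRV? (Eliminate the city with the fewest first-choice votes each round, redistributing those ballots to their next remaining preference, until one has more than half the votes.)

Round 1: Chicago 11, Boston 26, Geneva 22, Denver 13, Houston 14. Chicago eliminated.
Round 2: Boston 26, Geneva 22, Denver 24, Houston 14. Houston eliminated.
Round 3: Boston 26, Geneva 36, Denver 24. Denver eliminated.
Round 4: Boston 26, Geneva 60. Geneva has a majority (≥44).

Geneva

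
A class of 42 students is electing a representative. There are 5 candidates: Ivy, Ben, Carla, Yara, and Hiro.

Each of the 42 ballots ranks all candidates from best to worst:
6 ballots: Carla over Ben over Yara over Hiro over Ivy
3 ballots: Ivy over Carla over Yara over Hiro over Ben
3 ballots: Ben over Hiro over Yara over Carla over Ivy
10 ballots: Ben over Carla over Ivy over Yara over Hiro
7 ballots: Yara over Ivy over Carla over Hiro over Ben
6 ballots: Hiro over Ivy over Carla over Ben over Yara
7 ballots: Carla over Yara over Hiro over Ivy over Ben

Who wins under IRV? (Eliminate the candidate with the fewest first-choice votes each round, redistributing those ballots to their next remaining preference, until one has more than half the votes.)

Round 1: Ivy 3, Ben 13, Carla 13, Yara 7, Hiro 6. Ivy eliminated.
Round 2: Ben 13, Carla 16, Yara 7, Hiro 6. Hiro eliminated.
Round 3: Ben 13, Carla 22, Yara 7. Carla has a majority (≥22).

Carla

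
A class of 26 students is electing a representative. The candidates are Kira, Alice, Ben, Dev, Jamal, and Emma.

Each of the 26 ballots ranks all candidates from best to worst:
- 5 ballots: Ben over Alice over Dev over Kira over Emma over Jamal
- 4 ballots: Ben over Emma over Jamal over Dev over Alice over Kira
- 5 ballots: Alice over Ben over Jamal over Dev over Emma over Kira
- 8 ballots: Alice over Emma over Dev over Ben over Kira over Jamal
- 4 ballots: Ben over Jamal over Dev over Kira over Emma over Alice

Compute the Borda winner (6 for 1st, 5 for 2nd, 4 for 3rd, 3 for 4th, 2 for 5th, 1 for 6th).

Kira: 5×3 + 4×1 + 5×1 + 8×2 + 4×3 = 52
Alice: 5×5 + 4×2 + 5×6 + 8×6 + 4×1 = 115
Ben: 5×6 + 4×6 + 5×5 + 8×3 + 4×6 = 127
Dev: 5×4 + 4×3 + 5×3 + 8×4 + 4×4 = 95
Jamal: 5×1 + 4×4 + 5×4 + 8×1 + 4×5 = 69
Emma: 5×2 + 4×5 + 5×2 + 8×5 + 4×2 = 88

Ben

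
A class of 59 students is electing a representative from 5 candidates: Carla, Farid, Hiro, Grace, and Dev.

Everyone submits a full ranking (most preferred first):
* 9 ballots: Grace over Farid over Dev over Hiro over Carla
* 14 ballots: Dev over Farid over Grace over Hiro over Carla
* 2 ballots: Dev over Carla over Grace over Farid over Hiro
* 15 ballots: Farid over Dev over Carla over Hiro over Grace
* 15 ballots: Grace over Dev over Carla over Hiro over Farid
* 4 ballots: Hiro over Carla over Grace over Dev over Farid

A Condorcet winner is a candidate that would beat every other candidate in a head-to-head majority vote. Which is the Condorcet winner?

Dev vs Carla: 55–4
Dev vs Farid: 35–24
Dev vs Hiro: 55–4
Dev vs Grace: 31–28
Dev beats every other candidate.

Dev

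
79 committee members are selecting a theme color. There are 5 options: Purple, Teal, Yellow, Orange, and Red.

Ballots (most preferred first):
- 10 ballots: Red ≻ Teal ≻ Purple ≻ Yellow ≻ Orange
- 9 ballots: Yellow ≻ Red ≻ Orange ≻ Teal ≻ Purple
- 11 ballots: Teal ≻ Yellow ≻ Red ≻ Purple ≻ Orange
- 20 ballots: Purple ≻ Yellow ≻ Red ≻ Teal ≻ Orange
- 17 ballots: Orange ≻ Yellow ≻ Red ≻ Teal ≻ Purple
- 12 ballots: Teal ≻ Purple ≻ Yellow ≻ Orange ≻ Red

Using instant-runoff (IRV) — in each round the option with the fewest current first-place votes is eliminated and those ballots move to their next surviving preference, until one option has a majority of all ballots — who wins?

Red

Round 1: Purple 20, Teal 23, Yellow 9, Orange 17, Red 10. Yellow eliminated.
Round 2: Purple 20, Teal 23, Orange 17, Red 19. Orange eliminated.
Round 3: Purple 20, Teal 23, Red 36. Purple eliminated.
Round 4: Teal 23, Red 56. Red has a majority (≥40).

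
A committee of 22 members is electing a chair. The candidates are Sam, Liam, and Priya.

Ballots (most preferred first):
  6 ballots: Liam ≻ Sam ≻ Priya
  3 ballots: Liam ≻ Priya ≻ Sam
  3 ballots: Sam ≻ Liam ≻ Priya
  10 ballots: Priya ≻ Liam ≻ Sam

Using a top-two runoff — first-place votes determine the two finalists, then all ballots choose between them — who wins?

Round 1 first-place votes: Sam 3, Liam 9, Priya 10. Priya and Liam advance.
Runoff: Priya is ranked above Liam on 10 ballots, Liam above Priya on 12.

Liam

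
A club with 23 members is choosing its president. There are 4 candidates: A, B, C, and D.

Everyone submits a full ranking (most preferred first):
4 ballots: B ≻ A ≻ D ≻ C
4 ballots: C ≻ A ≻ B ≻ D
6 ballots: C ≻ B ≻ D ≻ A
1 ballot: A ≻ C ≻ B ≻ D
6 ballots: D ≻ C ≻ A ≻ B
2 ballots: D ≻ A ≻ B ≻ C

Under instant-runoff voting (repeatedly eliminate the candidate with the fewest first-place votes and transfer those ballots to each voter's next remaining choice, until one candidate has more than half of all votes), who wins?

D

Round 1: A 1, B 4, C 10, D 8. A eliminated.
Round 2: B 4, C 11, D 8. B eliminated.
Round 3: C 11, D 12. D has a majority (≥12).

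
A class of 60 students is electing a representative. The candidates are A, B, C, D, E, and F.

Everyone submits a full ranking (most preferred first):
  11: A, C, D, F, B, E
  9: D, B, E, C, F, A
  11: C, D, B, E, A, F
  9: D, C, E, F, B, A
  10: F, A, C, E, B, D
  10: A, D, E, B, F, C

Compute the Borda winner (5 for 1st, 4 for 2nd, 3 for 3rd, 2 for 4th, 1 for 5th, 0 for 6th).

D

A: 11×5 + 9×0 + 11×1 + 9×0 + 10×4 + 10×5 = 156
B: 11×1 + 9×4 + 11×3 + 9×1 + 10×1 + 10×2 = 119
C: 11×4 + 9×2 + 11×5 + 9×4 + 10×3 + 10×0 = 183
D: 11×3 + 9×5 + 11×4 + 9×5 + 10×0 + 10×4 = 207
E: 11×0 + 9×3 + 11×2 + 9×3 + 10×2 + 10×3 = 126
F: 11×2 + 9×1 + 11×0 + 9×2 + 10×5 + 10×1 = 109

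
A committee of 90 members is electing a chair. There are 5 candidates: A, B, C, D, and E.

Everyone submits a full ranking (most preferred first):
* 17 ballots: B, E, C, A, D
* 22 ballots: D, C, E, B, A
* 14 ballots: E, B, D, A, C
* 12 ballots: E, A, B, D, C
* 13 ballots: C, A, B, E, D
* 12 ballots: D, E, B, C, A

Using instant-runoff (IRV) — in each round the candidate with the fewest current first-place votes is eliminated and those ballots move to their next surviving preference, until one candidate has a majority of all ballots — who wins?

B

Round 1: A 0, B 17, C 13, D 34, E 26. A eliminated.
Round 2: B 17, C 13, D 34, E 26. C eliminated.
Round 3: B 30, D 34, E 26. E eliminated.
Round 4: B 56, D 34. B has a majority (≥46).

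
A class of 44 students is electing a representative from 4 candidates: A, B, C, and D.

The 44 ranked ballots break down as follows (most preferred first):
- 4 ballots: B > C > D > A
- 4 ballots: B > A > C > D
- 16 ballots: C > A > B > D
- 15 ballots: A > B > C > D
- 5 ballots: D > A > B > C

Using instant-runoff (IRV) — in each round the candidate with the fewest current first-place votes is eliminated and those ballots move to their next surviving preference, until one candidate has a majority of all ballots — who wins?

A

Round 1: A 15, B 8, C 16, D 5. D eliminated.
Round 2: A 20, B 8, C 16. B eliminated.
Round 3: A 24, C 20. A has a majority (≥23).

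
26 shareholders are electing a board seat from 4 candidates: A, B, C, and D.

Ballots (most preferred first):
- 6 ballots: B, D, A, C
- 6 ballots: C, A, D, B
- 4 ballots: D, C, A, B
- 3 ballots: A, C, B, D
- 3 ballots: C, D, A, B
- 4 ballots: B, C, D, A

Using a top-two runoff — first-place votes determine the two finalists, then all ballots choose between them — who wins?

Round 1 first-place votes: A 3, B 10, C 9, D 4. B and C advance.
Runoff: B is ranked above C on 10 ballots, C above B on 16.

C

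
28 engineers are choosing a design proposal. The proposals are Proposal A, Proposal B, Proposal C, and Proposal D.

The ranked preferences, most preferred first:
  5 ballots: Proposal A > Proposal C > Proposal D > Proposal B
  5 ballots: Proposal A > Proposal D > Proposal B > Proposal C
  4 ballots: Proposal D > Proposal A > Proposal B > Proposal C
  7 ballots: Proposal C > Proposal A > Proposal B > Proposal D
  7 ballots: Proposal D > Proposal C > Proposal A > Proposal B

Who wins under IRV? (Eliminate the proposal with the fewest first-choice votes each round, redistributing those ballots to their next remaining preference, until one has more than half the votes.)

Round 1: Proposal A 10, Proposal B 0, Proposal C 7, Proposal D 11. Proposal B eliminated.
Round 2: Proposal A 10, Proposal C 7, Proposal D 11. Proposal C eliminated.
Round 3: Proposal A 17, Proposal D 11. Proposal A has a majority (≥15).

Proposal A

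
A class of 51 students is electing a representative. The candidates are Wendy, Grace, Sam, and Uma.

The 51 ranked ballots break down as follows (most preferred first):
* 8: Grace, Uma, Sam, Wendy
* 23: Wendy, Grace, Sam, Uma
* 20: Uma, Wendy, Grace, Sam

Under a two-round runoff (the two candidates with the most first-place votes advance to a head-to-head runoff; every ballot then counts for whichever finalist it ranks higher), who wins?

Uma

Round 1 first-place votes: Wendy 23, Grace 8, Sam 0, Uma 20. Wendy and Uma advance.
Runoff: Wendy is ranked above Uma on 23 ballots, Uma above Wendy on 28.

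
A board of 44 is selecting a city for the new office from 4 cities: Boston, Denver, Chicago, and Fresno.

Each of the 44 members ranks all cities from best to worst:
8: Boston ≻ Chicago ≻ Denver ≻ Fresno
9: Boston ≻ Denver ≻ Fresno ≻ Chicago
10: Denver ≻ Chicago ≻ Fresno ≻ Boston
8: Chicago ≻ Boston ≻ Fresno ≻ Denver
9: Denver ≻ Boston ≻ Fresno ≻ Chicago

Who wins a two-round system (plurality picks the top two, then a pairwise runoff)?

Boston

Round 1 first-place votes: Boston 17, Denver 19, Chicago 8, Fresno 0. Denver and Boston advance.
Runoff: Denver is ranked above Boston on 19 ballots, Boston above Denver on 25.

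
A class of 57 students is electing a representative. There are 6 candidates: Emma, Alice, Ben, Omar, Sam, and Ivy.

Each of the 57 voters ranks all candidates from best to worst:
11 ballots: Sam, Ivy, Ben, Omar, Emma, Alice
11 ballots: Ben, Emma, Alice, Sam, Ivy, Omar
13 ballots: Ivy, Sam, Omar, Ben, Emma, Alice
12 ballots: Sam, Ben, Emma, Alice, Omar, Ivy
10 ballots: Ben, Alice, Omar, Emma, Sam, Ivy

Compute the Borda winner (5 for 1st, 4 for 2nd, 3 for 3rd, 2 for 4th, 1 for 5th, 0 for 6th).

Emma: 11×1 + 11×4 + 13×1 + 12×3 + 10×2 = 124
Alice: 11×0 + 11×3 + 13×0 + 12×2 + 10×4 = 97
Ben: 11×3 + 11×5 + 13×2 + 12×4 + 10×5 = 212
Omar: 11×2 + 11×0 + 13×3 + 12×1 + 10×3 = 103
Sam: 11×5 + 11×2 + 13×4 + 12×5 + 10×1 = 199
Ivy: 11×4 + 11×1 + 13×5 + 12×0 + 10×0 = 120

Ben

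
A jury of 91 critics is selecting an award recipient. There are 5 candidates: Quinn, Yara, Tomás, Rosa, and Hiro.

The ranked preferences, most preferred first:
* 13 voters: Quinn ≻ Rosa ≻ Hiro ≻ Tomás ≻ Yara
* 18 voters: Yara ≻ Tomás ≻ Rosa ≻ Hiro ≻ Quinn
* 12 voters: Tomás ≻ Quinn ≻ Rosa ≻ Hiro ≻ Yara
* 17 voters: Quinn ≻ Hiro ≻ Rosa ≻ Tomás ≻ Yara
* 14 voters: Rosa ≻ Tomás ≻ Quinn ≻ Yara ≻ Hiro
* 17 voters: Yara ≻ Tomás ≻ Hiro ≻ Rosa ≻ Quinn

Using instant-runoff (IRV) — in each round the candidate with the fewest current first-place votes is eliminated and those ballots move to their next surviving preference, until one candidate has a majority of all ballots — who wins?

Round 1: Quinn 30, Yara 35, Tomás 12, Rosa 14, Hiro 0. Hiro eliminated.
Round 2: Quinn 30, Yara 35, Tomás 12, Rosa 14. Tomás eliminated.
Round 3: Quinn 42, Yara 35, Rosa 14. Rosa eliminated.
Round 4: Quinn 56, Yara 35. Quinn has a majority (≥46).

Quinn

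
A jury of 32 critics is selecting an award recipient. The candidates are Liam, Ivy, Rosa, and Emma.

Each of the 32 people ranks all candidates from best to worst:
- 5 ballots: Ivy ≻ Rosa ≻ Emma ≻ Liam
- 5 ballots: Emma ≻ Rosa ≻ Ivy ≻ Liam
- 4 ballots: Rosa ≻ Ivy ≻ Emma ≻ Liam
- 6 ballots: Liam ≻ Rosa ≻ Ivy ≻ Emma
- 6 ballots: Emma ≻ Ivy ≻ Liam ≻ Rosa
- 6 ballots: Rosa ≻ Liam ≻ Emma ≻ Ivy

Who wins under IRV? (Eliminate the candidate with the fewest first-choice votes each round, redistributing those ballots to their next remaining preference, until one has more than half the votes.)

Round 1: Liam 6, Ivy 5, Rosa 10, Emma 11. Ivy eliminated.
Round 2: Liam 6, Rosa 15, Emma 11. Liam eliminated.
Round 3: Rosa 21, Emma 11. Rosa has a majority (≥17).

Rosa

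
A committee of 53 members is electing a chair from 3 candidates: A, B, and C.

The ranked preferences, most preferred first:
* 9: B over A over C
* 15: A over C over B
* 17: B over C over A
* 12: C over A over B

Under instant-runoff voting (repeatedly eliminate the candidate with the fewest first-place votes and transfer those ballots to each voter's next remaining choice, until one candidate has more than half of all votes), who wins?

Round 1: A 15, B 26, C 12. C eliminated.
Round 2: A 27, B 26. A has a majority (≥27).

A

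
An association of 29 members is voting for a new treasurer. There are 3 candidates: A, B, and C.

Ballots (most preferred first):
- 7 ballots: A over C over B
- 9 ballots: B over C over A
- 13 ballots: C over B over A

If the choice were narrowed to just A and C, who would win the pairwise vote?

C

A is ranked above C on 7 ballots; C above A on 22.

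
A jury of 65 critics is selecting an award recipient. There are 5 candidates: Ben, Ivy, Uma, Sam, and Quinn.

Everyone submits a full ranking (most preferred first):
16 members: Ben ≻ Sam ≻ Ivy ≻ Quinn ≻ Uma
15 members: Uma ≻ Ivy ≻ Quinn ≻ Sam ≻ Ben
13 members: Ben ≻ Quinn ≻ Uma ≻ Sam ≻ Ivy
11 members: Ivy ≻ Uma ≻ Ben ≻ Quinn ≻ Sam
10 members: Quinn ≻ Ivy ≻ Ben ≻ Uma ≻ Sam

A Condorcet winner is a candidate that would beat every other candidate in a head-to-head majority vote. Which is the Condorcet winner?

Ivy vs Ben: 36–29
Ivy vs Uma: 37–28
Ivy vs Sam: 36–29
Ivy vs Quinn: 42–23
Ivy beats every other candidate.

Ivy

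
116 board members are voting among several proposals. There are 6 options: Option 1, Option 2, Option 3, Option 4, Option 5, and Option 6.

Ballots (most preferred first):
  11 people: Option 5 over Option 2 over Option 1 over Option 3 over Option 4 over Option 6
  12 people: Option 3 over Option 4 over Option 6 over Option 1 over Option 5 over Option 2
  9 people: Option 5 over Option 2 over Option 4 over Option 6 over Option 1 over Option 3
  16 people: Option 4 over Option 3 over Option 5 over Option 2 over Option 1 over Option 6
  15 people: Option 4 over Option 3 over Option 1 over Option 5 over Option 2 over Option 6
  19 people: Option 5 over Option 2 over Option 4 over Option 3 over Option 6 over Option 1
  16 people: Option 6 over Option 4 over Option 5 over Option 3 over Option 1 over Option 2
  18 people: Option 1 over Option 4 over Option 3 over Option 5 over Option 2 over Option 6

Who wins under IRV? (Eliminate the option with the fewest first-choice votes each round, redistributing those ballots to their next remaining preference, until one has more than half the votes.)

Round 1: Option 1 18, Option 2 0, Option 3 12, Option 4 31, Option 5 39, Option 6 16. Option 2 eliminated.
Round 2: Option 1 18, Option 3 12, Option 4 31, Option 5 39, Option 6 16. Option 3 eliminated.
Round 3: Option 1 18, Option 4 43, Option 5 39, Option 6 16. Option 6 eliminated.
Round 4: Option 1 18, Option 4 59, Option 5 39. Option 4 has a majority (≥59).

Option 4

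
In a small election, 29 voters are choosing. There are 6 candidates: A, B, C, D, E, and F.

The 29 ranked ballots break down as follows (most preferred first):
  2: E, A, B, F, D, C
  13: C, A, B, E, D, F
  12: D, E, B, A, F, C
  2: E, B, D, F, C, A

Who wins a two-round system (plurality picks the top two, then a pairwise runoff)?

D

Round 1 first-place votes: A 0, B 0, C 13, D 12, E 4, F 0. C and D advance.
Runoff: C is ranked above D on 13 ballots, D above C on 16.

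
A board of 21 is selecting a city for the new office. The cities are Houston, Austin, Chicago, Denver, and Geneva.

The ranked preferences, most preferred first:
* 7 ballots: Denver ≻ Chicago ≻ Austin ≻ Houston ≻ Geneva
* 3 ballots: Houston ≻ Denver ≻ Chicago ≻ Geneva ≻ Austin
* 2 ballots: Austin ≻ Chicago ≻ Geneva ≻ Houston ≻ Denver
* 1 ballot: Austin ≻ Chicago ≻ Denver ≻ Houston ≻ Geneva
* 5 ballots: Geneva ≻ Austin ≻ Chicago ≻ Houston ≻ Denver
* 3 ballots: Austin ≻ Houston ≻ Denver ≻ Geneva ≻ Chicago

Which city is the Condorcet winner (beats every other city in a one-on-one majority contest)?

Austin

Austin vs Houston: 18–3
Austin vs Chicago: 11–10
Austin vs Denver: 11–10
Austin vs Geneva: 13–8
Austin beats every other city.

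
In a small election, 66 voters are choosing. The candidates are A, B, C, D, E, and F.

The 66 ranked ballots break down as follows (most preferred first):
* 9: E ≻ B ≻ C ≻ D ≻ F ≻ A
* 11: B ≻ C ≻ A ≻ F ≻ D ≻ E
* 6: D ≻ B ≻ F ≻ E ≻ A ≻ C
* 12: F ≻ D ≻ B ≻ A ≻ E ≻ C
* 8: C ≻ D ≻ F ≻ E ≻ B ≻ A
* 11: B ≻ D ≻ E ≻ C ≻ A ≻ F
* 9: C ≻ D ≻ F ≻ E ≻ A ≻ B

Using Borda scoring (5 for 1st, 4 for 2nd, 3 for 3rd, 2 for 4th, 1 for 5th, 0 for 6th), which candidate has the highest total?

D

A: 9×0 + 11×3 + 6×1 + 12×2 + 8×0 + 11×1 + 9×1 = 83
B: 9×4 + 11×5 + 6×4 + 12×3 + 8×1 + 11×5 + 9×0 = 214
C: 9×3 + 11×4 + 6×0 + 12×0 + 8×5 + 11×2 + 9×5 = 178
D: 9×2 + 11×1 + 6×5 + 12×4 + 8×4 + 11×4 + 9×4 = 219
E: 9×5 + 11×0 + 6×2 + 12×1 + 8×2 + 11×3 + 9×2 = 136
F: 9×1 + 11×2 + 6×3 + 12×5 + 8×3 + 11×0 + 9×3 = 160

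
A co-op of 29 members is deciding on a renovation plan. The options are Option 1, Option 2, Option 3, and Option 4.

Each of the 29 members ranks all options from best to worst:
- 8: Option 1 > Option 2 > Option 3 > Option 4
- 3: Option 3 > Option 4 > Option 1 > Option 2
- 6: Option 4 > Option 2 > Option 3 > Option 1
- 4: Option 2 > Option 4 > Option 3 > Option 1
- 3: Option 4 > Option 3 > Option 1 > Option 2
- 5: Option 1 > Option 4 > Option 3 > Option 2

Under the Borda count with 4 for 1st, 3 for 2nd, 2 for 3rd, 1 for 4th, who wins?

Option 1: 8×4 + 3×2 + 6×1 + 4×1 + 3×2 + 5×4 = 74
Option 2: 8×3 + 3×1 + 6×3 + 4×4 + 3×1 + 5×1 = 69
Option 3: 8×2 + 3×4 + 6×2 + 4×2 + 3×3 + 5×2 = 67
Option 4: 8×1 + 3×3 + 6×4 + 4×3 + 3×4 + 5×3 = 80

Option 4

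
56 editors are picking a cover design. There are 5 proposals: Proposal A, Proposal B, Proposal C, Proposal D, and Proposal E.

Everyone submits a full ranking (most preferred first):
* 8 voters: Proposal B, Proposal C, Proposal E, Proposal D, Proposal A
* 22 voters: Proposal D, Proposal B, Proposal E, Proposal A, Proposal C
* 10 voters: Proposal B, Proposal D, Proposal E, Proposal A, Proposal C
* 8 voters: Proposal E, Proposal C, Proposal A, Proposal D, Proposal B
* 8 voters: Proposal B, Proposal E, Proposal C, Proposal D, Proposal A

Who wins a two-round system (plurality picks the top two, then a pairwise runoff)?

Proposal D

Round 1 first-place votes: Proposal A 0, Proposal B 26, Proposal C 0, Proposal D 22, Proposal E 8. Proposal B and Proposal D advance.
Runoff: Proposal B is ranked above Proposal D on 26 ballots, Proposal D above Proposal B on 30.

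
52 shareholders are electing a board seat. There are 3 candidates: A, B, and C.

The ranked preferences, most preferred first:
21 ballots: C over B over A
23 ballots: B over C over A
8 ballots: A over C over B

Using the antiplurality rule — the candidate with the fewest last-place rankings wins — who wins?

C

Last-place votes: A 44, B 8, C 0.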